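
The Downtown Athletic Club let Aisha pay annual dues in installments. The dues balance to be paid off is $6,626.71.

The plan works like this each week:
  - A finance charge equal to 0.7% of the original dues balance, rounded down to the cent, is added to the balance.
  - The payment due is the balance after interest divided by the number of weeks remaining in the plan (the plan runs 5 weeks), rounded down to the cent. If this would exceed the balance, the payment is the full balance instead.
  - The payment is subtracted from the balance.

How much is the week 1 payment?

$1,334.61

# | Opening | Interest | Payment | End bal
1 | $6,626.71 | $46.38 | $1,334.61 | $5,338.48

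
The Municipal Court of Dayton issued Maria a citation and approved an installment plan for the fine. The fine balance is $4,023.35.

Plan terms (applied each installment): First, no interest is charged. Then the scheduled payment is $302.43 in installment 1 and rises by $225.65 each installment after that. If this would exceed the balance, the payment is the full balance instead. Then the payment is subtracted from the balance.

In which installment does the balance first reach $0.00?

6

# | Opening | Payment | End bal
1 | $4,023.35 | $302.43 | $3,720.92
2 | $3,720.92 | $528.08 | $3,192.84
3 | $3,192.84 | $753.73 | $2,439.11
4 | $2,439.11 | $979.38 | $1,459.73
5 | $1,459.73 | $1,205.03 | $254.70
6 | $254.70 | $254.70 | $0.00
Balance reaches $0.00 in installment 6.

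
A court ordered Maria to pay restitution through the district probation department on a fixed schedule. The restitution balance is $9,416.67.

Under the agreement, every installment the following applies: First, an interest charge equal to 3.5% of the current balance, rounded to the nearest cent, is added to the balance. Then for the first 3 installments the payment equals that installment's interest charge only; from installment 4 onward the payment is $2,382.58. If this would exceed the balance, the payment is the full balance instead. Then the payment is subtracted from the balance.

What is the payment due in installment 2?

Installment 1: opening $9,416.67; interest $329.58 → $9,746.25; payment $329.58; balance $9,416.67
Installment 2: opening $9,416.67; interest $329.58 → $9,746.25; payment $329.58; balance $9,416.67

$329.58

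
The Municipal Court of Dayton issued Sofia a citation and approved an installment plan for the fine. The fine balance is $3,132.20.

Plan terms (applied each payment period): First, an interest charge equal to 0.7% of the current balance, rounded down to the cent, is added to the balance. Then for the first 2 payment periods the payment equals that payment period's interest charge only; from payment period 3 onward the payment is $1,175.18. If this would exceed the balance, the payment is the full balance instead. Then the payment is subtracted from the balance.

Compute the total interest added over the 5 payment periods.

Payment period 1: opening $3,132.20; interest $21.92 → $3,154.12; payment $21.92; balance $3,132.20
Payment period 2: opening $3,132.20; interest $21.92 → $3,154.12; payment $21.92; balance $3,132.20
Payment period 3: opening $3,132.20; interest $21.92 → $3,154.12; payment $1,175.18; balance $1,978.94
Payment period 4: opening $1,978.94; interest $13.85 → $1,992.79; payment $1,175.18; balance $817.61
Payment period 5: opening $817.61; interest $5.72 → $823.33; payment $823.33; balance $0.00
Total interest: $21.92 + $21.92 + $21.92 + $13.85 + $5.72 = $85.33

$85.33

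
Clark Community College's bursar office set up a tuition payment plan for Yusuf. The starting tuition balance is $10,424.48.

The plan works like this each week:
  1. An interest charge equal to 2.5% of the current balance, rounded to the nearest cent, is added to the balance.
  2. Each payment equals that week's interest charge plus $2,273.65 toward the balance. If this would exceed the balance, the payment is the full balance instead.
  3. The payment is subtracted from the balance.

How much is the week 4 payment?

$2,363.74

Week 1: $10,424.48 +$260.61 interest = $10,685.09; pay $2,534.26 → $8,150.83
Week 2: $8,150.83 +$203.77 interest = $8,354.60; pay $2,477.42 → $5,877.18
Week 3: $5,877.18 +$146.93 interest = $6,024.11; pay $2,420.58 → $3,603.53
Week 4: $3,603.53 +$90.09 interest = $3,693.62; pay $2,363.74 → $1,329.88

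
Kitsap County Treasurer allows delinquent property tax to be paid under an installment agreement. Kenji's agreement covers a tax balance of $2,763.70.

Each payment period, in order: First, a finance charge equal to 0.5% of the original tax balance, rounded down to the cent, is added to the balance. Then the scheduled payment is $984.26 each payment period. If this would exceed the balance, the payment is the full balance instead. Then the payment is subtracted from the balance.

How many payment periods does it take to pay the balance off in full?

3

Payment period 1: $2,763.70 +$13.81 interest = $2,777.51; pay $984.26 → $1,793.25
Payment period 2: $1,793.25 +$13.81 interest = $1,807.06; pay $984.26 → $822.80
Payment period 3: $822.80 +$13.81 interest = $836.61; pay $836.61 → $0.00
Balance reaches $0.00 in payment period 3.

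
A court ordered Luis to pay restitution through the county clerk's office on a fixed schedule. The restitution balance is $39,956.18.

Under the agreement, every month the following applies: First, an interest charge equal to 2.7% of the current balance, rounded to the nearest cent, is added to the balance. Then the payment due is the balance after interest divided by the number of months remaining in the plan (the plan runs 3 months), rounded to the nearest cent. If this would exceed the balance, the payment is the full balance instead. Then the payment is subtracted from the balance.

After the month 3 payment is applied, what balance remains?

$0.00

Month 1: $39,956.18 +$1,078.82 interest = $41,035.00; pay $13,678.33 → $27,356.67
Month 2: $27,356.67 +$738.63 interest = $28,095.30; pay $14,047.65 → $14,047.65
Month 3: $14,047.65 +$379.29 interest = $14,426.94; pay $14,426.94 → $0.00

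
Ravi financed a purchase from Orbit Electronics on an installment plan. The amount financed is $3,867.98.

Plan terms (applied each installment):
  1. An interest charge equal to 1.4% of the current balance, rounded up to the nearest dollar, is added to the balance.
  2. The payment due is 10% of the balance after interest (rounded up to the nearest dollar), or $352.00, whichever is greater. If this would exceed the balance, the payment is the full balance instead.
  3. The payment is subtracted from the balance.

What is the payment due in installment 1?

$393.00

# | Opening | Interest | Payment | End bal
1 | $3,867.98 | $55.00 | $393.00 | $3,529.98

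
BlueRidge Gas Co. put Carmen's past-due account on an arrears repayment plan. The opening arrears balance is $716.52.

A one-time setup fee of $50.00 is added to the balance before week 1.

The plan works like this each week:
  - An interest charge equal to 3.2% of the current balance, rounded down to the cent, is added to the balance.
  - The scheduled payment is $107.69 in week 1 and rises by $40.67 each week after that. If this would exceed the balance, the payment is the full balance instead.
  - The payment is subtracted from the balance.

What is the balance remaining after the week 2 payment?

$556.85

Week 1: opening $766.52; interest $24.52 → $791.04; payment $107.69; balance $683.35
Week 2: opening $683.35; interest $21.86 → $705.21; payment $148.36; balance $556.85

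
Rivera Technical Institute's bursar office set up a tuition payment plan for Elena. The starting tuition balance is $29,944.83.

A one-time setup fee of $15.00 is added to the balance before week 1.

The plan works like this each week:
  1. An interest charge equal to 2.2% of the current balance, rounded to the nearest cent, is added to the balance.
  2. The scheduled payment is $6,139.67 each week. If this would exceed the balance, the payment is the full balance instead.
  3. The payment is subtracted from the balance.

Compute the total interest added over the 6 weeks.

$2,092.18

Week 1: $29,959.83 +$659.12 interest = $30,618.95; pay $6,139.67 → $24,479.28
Week 2: $24,479.28 +$538.54 interest = $25,017.82; pay $6,139.67 → $18,878.15
Week 3: $18,878.15 +$415.32 interest = $19,293.47; pay $6,139.67 → $13,153.80
Week 4: $13,153.80 +$289.38 interest = $13,443.18; pay $6,139.67 → $7,303.51
Week 5: $7,303.51 +$160.68 interest = $7,464.19; pay $6,139.67 → $1,324.52
Week 6: $1,324.52 +$29.14 interest = $1,353.66; pay $1,353.66 → $0.00
Total interest: $659.12 + $538.54 + $415.32 + $289.38 + $160.68 + $29.14 = $2,092.18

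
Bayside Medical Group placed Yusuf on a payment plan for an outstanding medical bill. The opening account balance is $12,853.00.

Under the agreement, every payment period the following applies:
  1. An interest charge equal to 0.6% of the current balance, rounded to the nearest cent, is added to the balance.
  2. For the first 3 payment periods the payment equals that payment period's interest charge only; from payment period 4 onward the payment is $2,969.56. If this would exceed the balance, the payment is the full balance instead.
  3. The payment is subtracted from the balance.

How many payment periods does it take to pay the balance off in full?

Payment period 1: $12,853.00 +$77.12 interest = $12,930.12; pay $77.12 → $12,853.00
Payment period 2: $12,853.00 +$77.12 interest = $12,930.12; pay $77.12 → $12,853.00
Payment period 3: $12,853.00 +$77.12 interest = $12,930.12; pay $77.12 → $12,853.00
Payment period 4: $12,853.00 +$77.12 interest = $12,930.12; pay $2,969.56 → $9,960.56
Payment period 5: $9,960.56 +$59.76 interest = $10,020.32; pay $2,969.56 → $7,050.76
Payment period 6: $7,050.76 +$42.30 interest = $7,093.06; pay $2,969.56 → $4,123.50
Payment period 7: $4,123.50 +$24.74 interest = $4,148.24; pay $2,969.56 → $1,178.68
Payment period 8: $1,178.68 +$7.07 interest = $1,185.75; pay $1,185.75 → $0.00
Balance reaches $0.00 in payment period 8.

8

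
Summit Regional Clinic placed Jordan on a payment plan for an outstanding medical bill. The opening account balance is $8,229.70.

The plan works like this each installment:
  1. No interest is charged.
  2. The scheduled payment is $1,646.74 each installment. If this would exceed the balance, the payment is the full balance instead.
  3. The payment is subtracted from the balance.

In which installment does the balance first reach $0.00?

# | Opening | Payment | End bal
1 | $8,229.70 | $1,646.74 | $6,582.96
2 | $6,582.96 | $1,646.74 | $4,936.22
3 | $4,936.22 | $1,646.74 | $3,289.48
4 | $3,289.48 | $1,646.74 | $1,642.74
5 | $1,642.74 | $1,642.74 | $0.00
Balance reaches $0.00 in installment 5.

5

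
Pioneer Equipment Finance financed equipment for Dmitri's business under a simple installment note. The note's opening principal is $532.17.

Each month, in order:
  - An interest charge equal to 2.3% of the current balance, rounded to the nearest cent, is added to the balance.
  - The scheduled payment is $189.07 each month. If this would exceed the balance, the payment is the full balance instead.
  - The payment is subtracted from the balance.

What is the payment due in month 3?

$178.45

Month 1: $532.17 +$12.24 interest = $544.41; pay $189.07 → $355.34
Month 2: $355.34 +$8.17 interest = $363.51; pay $189.07 → $174.44
Month 3: $174.44 +$4.01 interest = $178.45; pay $178.45 → $0.00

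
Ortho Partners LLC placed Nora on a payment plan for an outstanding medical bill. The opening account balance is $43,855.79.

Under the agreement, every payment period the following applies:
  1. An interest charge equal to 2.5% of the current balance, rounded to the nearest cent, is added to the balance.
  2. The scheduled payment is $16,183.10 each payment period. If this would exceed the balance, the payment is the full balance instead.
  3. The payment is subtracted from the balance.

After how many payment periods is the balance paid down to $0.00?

3

Payment period 1: $43,855.79 +$1,096.39 interest = $44,952.18; pay $16,183.10 → $28,769.08
Payment period 2: $28,769.08 +$719.23 interest = $29,488.31; pay $16,183.10 → $13,305.21
Payment period 3: $13,305.21 +$332.63 interest = $13,637.84; pay $13,637.84 → $0.00
Balance reaches $0.00 in payment period 3.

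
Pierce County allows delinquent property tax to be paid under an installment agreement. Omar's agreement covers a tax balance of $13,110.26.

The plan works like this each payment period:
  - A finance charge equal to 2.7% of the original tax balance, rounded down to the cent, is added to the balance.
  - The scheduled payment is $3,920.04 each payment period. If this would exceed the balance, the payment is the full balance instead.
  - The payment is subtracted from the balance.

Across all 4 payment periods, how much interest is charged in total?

$1,415.88

Payment period 1: $13,110.26 +$353.97 interest = $13,464.23; pay $3,920.04 → $9,544.19
Payment period 2: $9,544.19 +$353.97 interest = $9,898.16; pay $3,920.04 → $5,978.12
Payment period 3: $5,978.12 +$353.97 interest = $6,332.09; pay $3,920.04 → $2,412.05
Payment period 4: $2,412.05 +$353.97 interest = $2,766.02; pay $2,766.02 → $0.00
Total interest: $353.97 + $353.97 + $353.97 + $353.97 = $1,415.88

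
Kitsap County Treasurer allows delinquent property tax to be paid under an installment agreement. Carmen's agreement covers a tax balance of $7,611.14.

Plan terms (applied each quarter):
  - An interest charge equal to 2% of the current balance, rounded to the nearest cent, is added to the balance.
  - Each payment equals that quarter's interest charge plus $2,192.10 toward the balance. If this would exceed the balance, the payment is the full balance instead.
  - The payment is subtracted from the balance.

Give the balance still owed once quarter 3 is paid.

Quarter 1: $7,611.14 +$152.22 interest = $7,763.36; pay $2,344.32 → $5,419.04
Quarter 2: $5,419.04 +$108.38 interest = $5,527.42; pay $2,300.48 → $3,226.94
Quarter 3: $3,226.94 +$64.54 interest = $3,291.48; pay $2,256.64 → $1,034.84

$1,034.84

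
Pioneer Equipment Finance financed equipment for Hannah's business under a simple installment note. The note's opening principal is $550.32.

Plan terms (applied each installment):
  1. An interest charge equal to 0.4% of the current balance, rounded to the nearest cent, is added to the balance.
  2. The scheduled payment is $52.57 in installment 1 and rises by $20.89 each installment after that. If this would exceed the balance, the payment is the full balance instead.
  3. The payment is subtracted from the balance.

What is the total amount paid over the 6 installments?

Installment 1: opening $550.32; interest $2.20 → $552.52; payment $52.57; balance $499.95
Installment 2: opening $499.95; interest $2.00 → $501.95; payment $73.46; balance $428.49
Installment 3: opening $428.49; interest $1.71 → $430.20; payment $94.35; balance $335.85
Installment 4: opening $335.85; interest $1.34 → $337.19; payment $115.24; balance $221.95
Installment 5: opening $221.95; interest $0.89 → $222.84; payment $136.13; balance $86.71
Installment 6: opening $86.71; interest $0.35 → $87.06; payment $87.06; balance $0.00
Total paid: $558.81

$558.81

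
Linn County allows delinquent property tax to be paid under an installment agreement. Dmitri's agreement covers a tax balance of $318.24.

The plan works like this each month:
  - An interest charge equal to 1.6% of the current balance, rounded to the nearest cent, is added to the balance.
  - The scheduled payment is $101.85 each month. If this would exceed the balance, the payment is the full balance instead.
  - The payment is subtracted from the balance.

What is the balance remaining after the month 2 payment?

$123.17

Month 1: $318.24 +$5.09 interest = $323.33; pay $101.85 → $221.48
Month 2: $221.48 +$3.54 interest = $225.02; pay $101.85 → $123.17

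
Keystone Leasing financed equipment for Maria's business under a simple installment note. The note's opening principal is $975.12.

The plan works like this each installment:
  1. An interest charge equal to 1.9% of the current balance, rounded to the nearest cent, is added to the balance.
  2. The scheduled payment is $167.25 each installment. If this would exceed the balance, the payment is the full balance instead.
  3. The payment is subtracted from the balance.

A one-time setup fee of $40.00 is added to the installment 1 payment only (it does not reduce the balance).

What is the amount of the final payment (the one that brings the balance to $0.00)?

$40.06

Installment 1: $975.12 +$18.53 interest = $993.65; pay $167.25 (+ $40.00 fee) → $826.40
Installment 2: $826.40 +$15.70 interest = $842.10; pay $167.25 → $674.85
Installment 3: $674.85 +$12.82 interest = $687.67; pay $167.25 → $520.42
Installment 4: $520.42 +$9.89 interest = $530.31; pay $167.25 → $363.06
Installment 5: $363.06 +$6.90 interest = $369.96; pay $167.25 → $202.71
Installment 6: $202.71 +$3.85 interest = $206.56; pay $167.25 → $39.31
Installment 7: $39.31 +$0.75 interest = $40.06; pay $40.06 → $0.00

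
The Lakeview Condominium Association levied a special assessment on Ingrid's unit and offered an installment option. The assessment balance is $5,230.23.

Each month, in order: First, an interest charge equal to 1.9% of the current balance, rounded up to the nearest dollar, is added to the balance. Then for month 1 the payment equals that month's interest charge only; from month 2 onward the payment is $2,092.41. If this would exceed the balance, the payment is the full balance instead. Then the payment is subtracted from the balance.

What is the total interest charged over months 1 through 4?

Month 1: $5,230.23 +$100.00 interest = $5,330.23; pay $100.00 → $5,230.23
Month 2: $5,230.23 +$100.00 interest = $5,330.23; pay $2,092.41 → $3,237.82
Month 3: $3,237.82 +$62.00 interest = $3,299.82; pay $2,092.41 → $1,207.41
Month 4: $1,207.41 +$23.00 interest = $1,230.41; pay $1,230.41 → $0.00
Total interest: $100.00 + $100.00 + $62.00 + $23.00 = $285.00

$285.00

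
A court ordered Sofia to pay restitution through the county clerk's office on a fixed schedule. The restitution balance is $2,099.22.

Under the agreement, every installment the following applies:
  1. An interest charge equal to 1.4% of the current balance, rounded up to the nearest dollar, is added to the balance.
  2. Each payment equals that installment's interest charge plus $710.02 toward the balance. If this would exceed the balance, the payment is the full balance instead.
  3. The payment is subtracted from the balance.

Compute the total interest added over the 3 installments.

$60.00

# | Opening | Interest | Payment | End bal
1 | $2,099.22 | $30.00 | $740.02 | $1,389.20
2 | $1,389.20 | $20.00 | $730.02 | $679.18
3 | $679.18 | $10.00 | $689.18 | $0.00
Total interest: $30.00 + $20.00 + $10.00 = $60.00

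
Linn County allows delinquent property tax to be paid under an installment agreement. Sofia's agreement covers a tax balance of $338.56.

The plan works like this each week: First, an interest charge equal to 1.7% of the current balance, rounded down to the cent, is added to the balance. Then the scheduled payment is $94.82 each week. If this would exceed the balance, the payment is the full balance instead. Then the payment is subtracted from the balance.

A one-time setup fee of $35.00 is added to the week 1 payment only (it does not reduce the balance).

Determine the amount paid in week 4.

Week 1: opening $338.56; interest $5.75 → $344.31; payment $94.82 (+ $35.00 fee); balance $249.49
Week 2: opening $249.49; interest $4.24 → $253.73; payment $94.82; balance $158.91
Week 3: opening $158.91; interest $2.70 → $161.61; payment $94.82; balance $66.79
Week 4: opening $66.79; interest $1.13 → $67.92; payment $67.92; balance $0.00

$67.92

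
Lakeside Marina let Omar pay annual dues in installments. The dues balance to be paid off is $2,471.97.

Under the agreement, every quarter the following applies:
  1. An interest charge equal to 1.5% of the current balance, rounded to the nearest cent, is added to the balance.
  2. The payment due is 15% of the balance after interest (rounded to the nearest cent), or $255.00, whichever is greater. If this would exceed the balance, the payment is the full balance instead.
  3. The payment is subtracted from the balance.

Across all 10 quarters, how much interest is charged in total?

$188.66

Quarter 1: $2,471.97 +$37.08 interest = $2,509.05; pay $376.36 → $2,132.69
Quarter 2: $2,132.69 +$31.99 interest = $2,164.68; pay $324.70 → $1,839.98
Quarter 3: $1,839.98 +$27.60 interest = $1,867.58; pay $280.14 → $1,587.44
Quarter 4: $1,587.44 +$23.81 interest = $1,611.25; pay $255.00 → $1,356.25
Quarter 5: $1,356.25 +$20.34 interest = $1,376.59; pay $255.00 → $1,121.59
Quarter 6: $1,121.59 +$16.82 interest = $1,138.41; pay $255.00 → $883.41
Quarter 7: $883.41 +$13.25 interest = $896.66; pay $255.00 → $641.66
Quarter 8: $641.66 +$9.62 interest = $651.28; pay $255.00 → $396.28
Quarter 9: $396.28 +$5.94 interest = $402.22; pay $255.00 → $147.22
Quarter 10: $147.22 +$2.21 interest = $149.43; pay $149.43 → $0.00
Total interest: $37.08 + $31.99 + $27.60 + $23.81 + $20.34 + $16.82 + $13.25 + $9.62 + $5.94 + $2.21 = $188.66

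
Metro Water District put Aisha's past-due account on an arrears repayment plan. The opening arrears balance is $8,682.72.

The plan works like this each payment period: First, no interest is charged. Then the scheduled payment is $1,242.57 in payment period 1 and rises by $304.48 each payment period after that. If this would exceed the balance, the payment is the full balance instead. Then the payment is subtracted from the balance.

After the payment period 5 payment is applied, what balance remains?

$0.00

Payment period 1: $8,682.72 − $1,242.57 → $7,440.15
Payment period 2: $7,440.15 − $1,547.05 → $5,893.10
Payment period 3: $5,893.10 − $1,851.53 → $4,041.57
Payment period 4: $4,041.57 − $2,156.01 → $1,885.56
Payment period 5: $1,885.56 − $1,885.56 → $0.00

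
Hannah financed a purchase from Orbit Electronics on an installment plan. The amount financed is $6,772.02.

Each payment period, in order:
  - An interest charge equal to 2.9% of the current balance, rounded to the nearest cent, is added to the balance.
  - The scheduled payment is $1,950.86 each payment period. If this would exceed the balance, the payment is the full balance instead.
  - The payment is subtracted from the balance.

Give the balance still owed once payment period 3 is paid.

$1,354.49

Payment period 1: $6,772.02 +$196.39 interest = $6,968.41; pay $1,950.86 → $5,017.55
Payment period 2: $5,017.55 +$145.51 interest = $5,163.06; pay $1,950.86 → $3,212.20
Payment period 3: $3,212.20 +$93.15 interest = $3,305.35; pay $1,950.86 → $1,354.49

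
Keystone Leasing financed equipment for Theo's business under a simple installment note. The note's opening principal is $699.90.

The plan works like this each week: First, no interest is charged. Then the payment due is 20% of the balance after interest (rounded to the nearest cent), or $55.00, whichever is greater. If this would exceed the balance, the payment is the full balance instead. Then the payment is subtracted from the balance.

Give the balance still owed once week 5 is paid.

$229.34

Week 1: opening $699.90; payment $139.98; balance $559.92
Week 2: opening $559.92; payment $111.98; balance $447.94
Week 3: opening $447.94; payment $89.59; balance $358.35
Week 4: opening $358.35; payment $71.67; balance $286.68
Week 5: opening $286.68; payment $57.34; balance $229.34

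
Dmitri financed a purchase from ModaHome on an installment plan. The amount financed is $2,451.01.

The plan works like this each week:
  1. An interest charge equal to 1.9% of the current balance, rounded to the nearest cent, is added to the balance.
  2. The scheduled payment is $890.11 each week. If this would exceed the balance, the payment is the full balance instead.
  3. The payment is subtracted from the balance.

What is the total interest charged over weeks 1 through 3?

Week 1: $2,451.01 +$46.57 interest = $2,497.58; pay $890.11 → $1,607.47
Week 2: $1,607.47 +$30.54 interest = $1,638.01; pay $890.11 → $747.90
Week 3: $747.90 +$14.21 interest = $762.11; pay $762.11 → $0.00
Total interest: $46.57 + $30.54 + $14.21 = $91.32

$91.32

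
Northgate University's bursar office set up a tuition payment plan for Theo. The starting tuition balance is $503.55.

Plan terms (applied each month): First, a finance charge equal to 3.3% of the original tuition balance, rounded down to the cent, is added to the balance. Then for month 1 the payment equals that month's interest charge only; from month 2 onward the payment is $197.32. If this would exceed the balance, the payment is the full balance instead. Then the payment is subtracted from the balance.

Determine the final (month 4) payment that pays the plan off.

$158.74

# | Opening | Interest | Payment | End bal
1 | $503.55 | $16.61 | $16.61 | $503.55
2 | $503.55 | $16.61 | $197.32 | $322.84
3 | $322.84 | $16.61 | $197.32 | $142.13
4 | $142.13 | $16.61 | $158.74 | $0.00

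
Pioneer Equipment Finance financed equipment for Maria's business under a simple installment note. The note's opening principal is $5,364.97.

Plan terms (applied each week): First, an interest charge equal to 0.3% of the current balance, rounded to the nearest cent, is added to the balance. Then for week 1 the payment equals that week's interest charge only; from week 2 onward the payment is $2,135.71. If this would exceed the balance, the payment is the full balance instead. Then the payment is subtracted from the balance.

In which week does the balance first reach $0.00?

4

Week 1: opening $5,364.97; interest $16.09 → $5,381.06; payment $16.09; balance $5,364.97
Week 2: opening $5,364.97; interest $16.09 → $5,381.06; payment $2,135.71; balance $3,245.35
Week 3: opening $3,245.35; interest $9.74 → $3,255.09; payment $2,135.71; balance $1,119.38
Week 4: opening $1,119.38; interest $3.36 → $1,122.74; payment $1,122.74; balance $0.00
Balance reaches $0.00 in week 4.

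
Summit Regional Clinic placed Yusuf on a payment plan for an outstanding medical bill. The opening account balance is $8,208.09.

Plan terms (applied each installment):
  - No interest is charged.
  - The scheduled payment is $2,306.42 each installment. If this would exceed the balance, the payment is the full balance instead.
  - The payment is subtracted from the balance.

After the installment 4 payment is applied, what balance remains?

$0.00

# | Opening | Payment | End bal
1 | $8,208.09 | $2,306.42 | $5,901.67
2 | $5,901.67 | $2,306.42 | $3,595.25
3 | $3,595.25 | $2,306.42 | $1,288.83
4 | $1,288.83 | $1,288.83 | $0.00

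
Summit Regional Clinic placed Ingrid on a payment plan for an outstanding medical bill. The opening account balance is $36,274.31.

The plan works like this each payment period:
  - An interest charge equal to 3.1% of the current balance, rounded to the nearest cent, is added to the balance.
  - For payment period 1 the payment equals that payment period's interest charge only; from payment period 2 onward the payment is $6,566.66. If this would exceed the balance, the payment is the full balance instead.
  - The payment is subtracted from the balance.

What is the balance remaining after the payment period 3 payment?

$25,221.29

# | Opening | Interest | Payment | End bal
1 | $36,274.31 | $1,124.50 | $1,124.50 | $36,274.31
2 | $36,274.31 | $1,124.50 | $6,566.66 | $30,832.15
3 | $30,832.15 | $955.80 | $6,566.66 | $25,221.29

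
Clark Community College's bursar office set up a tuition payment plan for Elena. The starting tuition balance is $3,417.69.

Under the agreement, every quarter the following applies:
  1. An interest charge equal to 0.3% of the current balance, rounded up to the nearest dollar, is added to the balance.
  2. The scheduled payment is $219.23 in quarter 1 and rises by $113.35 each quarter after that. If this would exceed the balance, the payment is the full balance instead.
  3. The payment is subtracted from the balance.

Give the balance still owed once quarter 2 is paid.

Quarter 1: opening $3,417.69; interest $11.00 → $3,428.69; payment $219.23; balance $3,209.46
Quarter 2: opening $3,209.46; interest $10.00 → $3,219.46; payment $332.58; balance $2,886.88

$2,886.88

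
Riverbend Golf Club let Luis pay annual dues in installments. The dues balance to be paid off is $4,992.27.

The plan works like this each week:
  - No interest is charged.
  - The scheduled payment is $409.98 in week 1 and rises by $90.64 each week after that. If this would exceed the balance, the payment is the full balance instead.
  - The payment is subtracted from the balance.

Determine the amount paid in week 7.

Week 1: $4,992.27 − $409.98 → $4,582.29
Week 2: $4,582.29 − $500.62 → $4,081.67
Week 3: $4,081.67 − $591.26 → $3,490.41
Week 4: $3,490.41 − $681.90 → $2,808.51
Week 5: $2,808.51 − $772.54 → $2,035.97
Week 6: $2,035.97 − $863.18 → $1,172.79
Week 7: $1,172.79 − $953.82 → $218.97

$953.82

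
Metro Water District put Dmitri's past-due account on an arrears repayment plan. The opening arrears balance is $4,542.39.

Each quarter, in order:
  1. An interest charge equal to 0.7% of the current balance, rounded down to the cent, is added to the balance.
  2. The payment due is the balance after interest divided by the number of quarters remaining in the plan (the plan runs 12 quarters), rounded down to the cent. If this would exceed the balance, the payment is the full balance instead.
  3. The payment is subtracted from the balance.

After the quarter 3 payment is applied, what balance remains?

# | Opening | Interest | Payment | End bal
1 | $4,542.39 | $31.79 | $381.18 | $4,193.00
2 | $4,193.00 | $29.35 | $383.85 | $3,838.50
3 | $3,838.50 | $26.86 | $386.53 | $3,478.83

$3,478.83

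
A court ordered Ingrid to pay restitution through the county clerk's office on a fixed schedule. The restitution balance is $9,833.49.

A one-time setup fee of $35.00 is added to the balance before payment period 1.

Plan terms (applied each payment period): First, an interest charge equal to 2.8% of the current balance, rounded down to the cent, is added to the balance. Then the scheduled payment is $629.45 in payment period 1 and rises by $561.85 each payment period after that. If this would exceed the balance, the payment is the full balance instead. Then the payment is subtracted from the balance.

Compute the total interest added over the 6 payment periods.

# | Opening | Interest | Payment | End bal
1 | $9,868.49 | $276.31 | $629.45 | $9,515.35
2 | $9,515.35 | $266.42 | $1,191.30 | $8,590.47
3 | $8,590.47 | $240.53 | $1,753.15 | $7,077.85
4 | $7,077.85 | $198.17 | $2,315.00 | $4,961.02
5 | $4,961.02 | $138.90 | $2,876.85 | $2,223.07
6 | $2,223.07 | $62.24 | $2,285.31 | $0.00
Total interest: $276.31 + $266.42 + $240.53 + $198.17 + $138.90 + $62.24 = $1,182.57

$1,182.57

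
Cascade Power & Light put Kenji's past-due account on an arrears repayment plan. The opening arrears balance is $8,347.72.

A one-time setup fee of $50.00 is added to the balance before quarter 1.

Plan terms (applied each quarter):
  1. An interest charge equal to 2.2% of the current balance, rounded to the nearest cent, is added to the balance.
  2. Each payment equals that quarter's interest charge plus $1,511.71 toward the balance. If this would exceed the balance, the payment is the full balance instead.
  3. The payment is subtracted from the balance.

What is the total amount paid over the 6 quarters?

$9,007.35

Quarter 1: opening $8,397.72; interest $184.75 → $8,582.47; payment $1,696.46; balance $6,886.01
Quarter 2: opening $6,886.01; interest $151.49 → $7,037.50; payment $1,663.20; balance $5,374.30
Quarter 3: opening $5,374.30; interest $118.23 → $5,492.53; payment $1,629.94; balance $3,862.59
Quarter 4: opening $3,862.59; interest $84.98 → $3,947.57; payment $1,596.69; balance $2,350.88
Quarter 5: opening $2,350.88; interest $51.72 → $2,402.60; payment $1,563.43; balance $839.17
Quarter 6: opening $839.17; interest $18.46 → $857.63; payment $857.63; balance $0.00
Total paid: $9,007.35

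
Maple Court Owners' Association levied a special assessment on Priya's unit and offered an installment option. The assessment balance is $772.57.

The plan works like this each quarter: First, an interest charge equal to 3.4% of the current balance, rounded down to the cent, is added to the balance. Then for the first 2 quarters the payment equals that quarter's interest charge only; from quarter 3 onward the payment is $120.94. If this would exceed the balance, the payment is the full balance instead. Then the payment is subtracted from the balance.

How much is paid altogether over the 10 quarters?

$938.64

Quarter 1: opening $772.57; interest $26.26 → $798.83; payment $26.26; balance $772.57
Quarter 2: opening $772.57; interest $26.26 → $798.83; payment $26.26; balance $772.57
Quarter 3: opening $772.57; interest $26.26 → $798.83; payment $120.94; balance $677.89
Quarter 4: opening $677.89; interest $23.04 → $700.93; payment $120.94; balance $579.99
Quarter 5: opening $579.99; interest $19.71 → $599.70; payment $120.94; balance $478.76
Quarter 6: opening $478.76; interest $16.27 → $495.03; payment $120.94; balance $374.09
Quarter 7: opening $374.09; interest $12.71 → $386.80; payment $120.94; balance $265.86
Quarter 8: opening $265.86; interest $9.03 → $274.89; payment $120.94; balance $153.95
Quarter 9: opening $153.95; interest $5.23 → $159.18; payment $120.94; balance $38.24
Quarter 10: opening $38.24; interest $1.30 → $39.54; payment $39.54; balance $0.00
Total paid: $938.64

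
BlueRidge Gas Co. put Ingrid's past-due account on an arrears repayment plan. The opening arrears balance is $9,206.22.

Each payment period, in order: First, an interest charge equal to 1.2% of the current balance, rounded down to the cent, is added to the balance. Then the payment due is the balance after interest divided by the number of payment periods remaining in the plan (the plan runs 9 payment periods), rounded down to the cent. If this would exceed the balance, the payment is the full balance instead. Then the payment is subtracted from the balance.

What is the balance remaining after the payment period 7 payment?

Payment period 1: opening $9,206.22; interest $110.47 → $9,316.69; payment $1,035.18; balance $8,281.51
Payment period 2: opening $8,281.51; interest $99.37 → $8,380.88; payment $1,047.61; balance $7,333.27
Payment period 3: opening $7,333.27; interest $87.99 → $7,421.26; payment $1,060.18; balance $6,361.08
Payment period 4: opening $6,361.08; interest $76.33 → $6,437.41; payment $1,072.90; balance $5,364.51
Payment period 5: opening $5,364.51; interest $64.37 → $5,428.88; payment $1,085.77; balance $4,343.11
Payment period 6: opening $4,343.11; interest $52.11 → $4,395.22; payment $1,098.80; balance $3,296.42
Payment period 7: opening $3,296.42; interest $39.55 → $3,335.97; payment $1,111.99; balance $2,223.98

$2,223.98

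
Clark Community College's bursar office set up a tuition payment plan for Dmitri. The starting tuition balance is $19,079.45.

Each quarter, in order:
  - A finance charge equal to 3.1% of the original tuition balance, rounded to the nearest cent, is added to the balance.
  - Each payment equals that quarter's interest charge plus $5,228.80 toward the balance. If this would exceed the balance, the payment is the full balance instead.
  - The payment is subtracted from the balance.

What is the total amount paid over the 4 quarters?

$21,445.29

Quarter 1: $19,079.45 +$591.46 interest = $19,670.91; pay $5,820.26 → $13,850.65
Quarter 2: $13,850.65 +$591.46 interest = $14,442.11; pay $5,820.26 → $8,621.85
Quarter 3: $8,621.85 +$591.46 interest = $9,213.31; pay $5,820.26 → $3,393.05
Quarter 4: $3,393.05 +$591.46 interest = $3,984.51; pay $3,984.51 → $0.00
Total paid: $21,445.29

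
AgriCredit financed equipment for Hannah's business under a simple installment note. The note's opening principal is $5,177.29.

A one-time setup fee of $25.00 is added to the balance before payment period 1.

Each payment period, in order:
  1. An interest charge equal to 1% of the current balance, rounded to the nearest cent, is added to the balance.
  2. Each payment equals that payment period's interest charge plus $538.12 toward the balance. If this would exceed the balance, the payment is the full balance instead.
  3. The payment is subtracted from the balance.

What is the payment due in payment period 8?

$552.47

# | Opening | Interest | Payment | End bal
1 | $5,202.29 | $52.02 | $590.14 | $4,664.17
2 | $4,664.17 | $46.64 | $584.76 | $4,126.05
3 | $4,126.05 | $41.26 | $579.38 | $3,587.93
4 | $3,587.93 | $35.88 | $574.00 | $3,049.81
5 | $3,049.81 | $30.50 | $568.62 | $2,511.69
6 | $2,511.69 | $25.12 | $563.24 | $1,973.57
7 | $1,973.57 | $19.74 | $557.86 | $1,435.45
8 | $1,435.45 | $14.35 | $552.47 | $897.33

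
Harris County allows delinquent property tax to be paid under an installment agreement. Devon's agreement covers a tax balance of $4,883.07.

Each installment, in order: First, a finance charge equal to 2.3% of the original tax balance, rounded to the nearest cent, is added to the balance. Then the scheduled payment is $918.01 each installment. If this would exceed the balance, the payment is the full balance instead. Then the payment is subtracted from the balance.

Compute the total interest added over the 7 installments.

$786.17

Installment 1: $4,883.07 +$112.31 interest = $4,995.38; pay $918.01 → $4,077.37
Installment 2: $4,077.37 +$112.31 interest = $4,189.68; pay $918.01 → $3,271.67
Installment 3: $3,271.67 +$112.31 interest = $3,383.98; pay $918.01 → $2,465.97
Installment 4: $2,465.97 +$112.31 interest = $2,578.28; pay $918.01 → $1,660.27
Installment 5: $1,660.27 +$112.31 interest = $1,772.58; pay $918.01 → $854.57
Installment 6: $854.57 +$112.31 interest = $966.88; pay $918.01 → $48.87
Installment 7: $48.87 +$112.31 interest = $161.18; pay $161.18 → $0.00
Total interest: $112.31 + $112.31 + $112.31 + $112.31 + $112.31 + $112.31 + $112.31 = $786.17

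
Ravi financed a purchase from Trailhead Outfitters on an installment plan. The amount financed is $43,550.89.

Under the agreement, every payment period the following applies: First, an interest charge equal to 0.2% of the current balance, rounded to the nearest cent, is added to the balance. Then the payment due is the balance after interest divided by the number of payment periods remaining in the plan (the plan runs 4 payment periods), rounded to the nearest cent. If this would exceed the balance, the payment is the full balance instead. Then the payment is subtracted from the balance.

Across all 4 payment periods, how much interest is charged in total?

Payment period 1: opening $43,550.89; interest $87.10 → $43,637.99; payment $10,909.50; balance $32,728.49
Payment period 2: opening $32,728.49; interest $65.46 → $32,793.95; payment $10,931.32; balance $21,862.63
Payment period 3: opening $21,862.63; interest $43.73 → $21,906.36; payment $10,953.18; balance $10,953.18
Payment period 4: opening $10,953.18; interest $21.91 → $10,975.09; payment $10,975.09; balance $0.00
Total interest: $87.10 + $65.46 + $43.73 + $21.91 = $218.20

$218.20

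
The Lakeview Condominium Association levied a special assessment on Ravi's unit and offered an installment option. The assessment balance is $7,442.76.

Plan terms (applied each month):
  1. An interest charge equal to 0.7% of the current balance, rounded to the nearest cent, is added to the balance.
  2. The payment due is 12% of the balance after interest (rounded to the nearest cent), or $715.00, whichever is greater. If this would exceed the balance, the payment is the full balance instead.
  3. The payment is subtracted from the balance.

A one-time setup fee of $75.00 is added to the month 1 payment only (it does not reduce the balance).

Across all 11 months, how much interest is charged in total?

# | Opening | Interest | Payment | Fee | End bal
1 | $7,442.76 | $52.10 | $899.38 | $75.00 | $6,595.48
2 | $6,595.48 | $46.17 | $797.00 | — | $5,844.65
3 | $5,844.65 | $40.91 | $715.00 | — | $5,170.56
4 | $5,170.56 | $36.19 | $715.00 | — | $4,491.75
5 | $4,491.75 | $31.44 | $715.00 | — | $3,808.19
6 | $3,808.19 | $26.66 | $715.00 | — | $3,119.85
7 | $3,119.85 | $21.84 | $715.00 | — | $2,426.69
8 | $2,426.69 | $16.99 | $715.00 | — | $1,728.68
9 | $1,728.68 | $12.10 | $715.00 | — | $1,025.78
10 | $1,025.78 | $7.18 | $715.00 | — | $317.96
11 | $317.96 | $2.23 | $320.19 | — | $0.00
Total interest: $52.10 + $46.17 + $40.91 + $36.19 + $31.44 + $26.66 + $21.84 + $16.99 + $12.10 + $7.18 + $2.23 = $293.81

$293.81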